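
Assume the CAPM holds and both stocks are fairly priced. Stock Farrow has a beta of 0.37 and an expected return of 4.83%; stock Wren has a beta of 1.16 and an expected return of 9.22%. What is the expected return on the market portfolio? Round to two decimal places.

8.33%

Both satisfy E(R) = R_f + β·MRP, so the slope of the SML is
MRP = (9.22% − 4.83%) / (1.16 − 0.37) = 4.39% / 0.79 = 5.5570%
R_f = E(R_Farrow) − β_Farrow·MRP = 4.83% − 0.37 × 5.5570% = 2.7739%
E(R_m) = R_f + MRP = 2.7739% + 5.5570% = 8.33%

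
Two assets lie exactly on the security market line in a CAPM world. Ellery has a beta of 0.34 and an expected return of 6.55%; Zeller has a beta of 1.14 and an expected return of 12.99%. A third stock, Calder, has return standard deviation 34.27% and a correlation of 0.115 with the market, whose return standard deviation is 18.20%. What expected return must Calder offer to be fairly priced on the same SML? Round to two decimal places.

5.56%

MRP = (12.99% − 6.55%) / (1.14 − 0.34) = 8.0500%
R_f = 6.55% − 0.34 × 8.0500% = 3.8130%
β_Calder = ρ·σ_i/σ_m = 0.115 × 34.27 / 18.20 = 0.2165
E(R_Calder) = R_f + β × MRP = 3.8130% + 0.2165 × 8.0500% = 5.56%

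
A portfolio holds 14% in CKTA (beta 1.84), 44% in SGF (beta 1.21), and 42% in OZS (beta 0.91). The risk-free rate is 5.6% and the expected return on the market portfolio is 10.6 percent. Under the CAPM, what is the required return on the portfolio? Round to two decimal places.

11.46%

β_P = Σ w_i β_i = 0.14×1.84 + 0.44×1.21 + 0.42×0.91 = 1.1722
MRP = 10.6% − 5.6% = 5.00%
E(R_P) = R_f + β_P × MRP = 5.6% + 1.1722 × 5.0% = 11.46%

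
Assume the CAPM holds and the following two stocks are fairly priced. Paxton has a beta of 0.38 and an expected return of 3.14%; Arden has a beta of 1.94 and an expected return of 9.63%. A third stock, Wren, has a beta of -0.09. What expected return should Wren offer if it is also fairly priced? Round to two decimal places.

1.18%

MRP (SML slope) = (9.63% − 3.14%) / (1.94 − 0.38) = 6.49% / 1.56 = 4.1603%
R_f (intercept) = 3.14% − 0.38 × 4.1603% = 1.5591%
E(R_Wren) = R_f + β × MRP = 1.5591% + -0.09 × 4.1603% = 1.18%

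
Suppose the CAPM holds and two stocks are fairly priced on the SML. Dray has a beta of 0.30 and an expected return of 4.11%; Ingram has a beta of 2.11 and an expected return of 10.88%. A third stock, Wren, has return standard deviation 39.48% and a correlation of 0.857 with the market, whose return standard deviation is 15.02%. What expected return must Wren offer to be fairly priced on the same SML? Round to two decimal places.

11.41%

MRP = (10.88% − 4.11%) / (2.11 − 0.30) = 3.7403%
R_f = 4.11% − 0.30 × 3.7403% = 2.9879%
β_Wren = ρ·σ_i/σ_m = 0.857 × 39.48 / 15.02 = 2.2526
E(R_Wren) = R_f + β × MRP = 2.9879% + 2.2526 × 3.7403% = 11.41%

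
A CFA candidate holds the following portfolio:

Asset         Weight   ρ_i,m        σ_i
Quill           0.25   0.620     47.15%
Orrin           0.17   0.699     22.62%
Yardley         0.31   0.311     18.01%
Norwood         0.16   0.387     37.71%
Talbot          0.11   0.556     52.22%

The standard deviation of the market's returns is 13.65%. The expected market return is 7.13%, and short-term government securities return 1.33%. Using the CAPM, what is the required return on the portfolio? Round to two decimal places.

β_Quill = 0.620 × 47.15% / 13.65% = 2.1416
β_Orrin = 0.699 × 22.62% / 13.65% = 1.1583
β_Yardley = 0.311 × 18.01% / 13.65% = 0.4103
β_Norwood = 0.387 × 37.71% / 13.65% = 1.0691
β_Talbot = 0.556 × 52.22% / 13.65% = 2.1271
β_P = Σ w_i β_i = 0.25×2.1416 + 0.17×1.1583 + 0.31×0.4103 + 0.16×1.0691 + 0.11×2.1271 = 1.2645
MRP = 7.13% − 1.33% = 5.80%
E(R_P) = R_f + β_P × MRP = 1.33% + 1.2645 × 5.80% = 8.66%

8.66%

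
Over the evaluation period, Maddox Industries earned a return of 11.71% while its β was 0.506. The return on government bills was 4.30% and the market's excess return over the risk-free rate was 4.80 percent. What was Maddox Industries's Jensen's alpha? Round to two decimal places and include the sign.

+4.98%

CAPM benchmark = R_f + β(R_m − R_f) = 4.30% + 0.506 × 4.80% = 6.72880%
α = actual − benchmark = 11.71% − 6.72880% = +4.98%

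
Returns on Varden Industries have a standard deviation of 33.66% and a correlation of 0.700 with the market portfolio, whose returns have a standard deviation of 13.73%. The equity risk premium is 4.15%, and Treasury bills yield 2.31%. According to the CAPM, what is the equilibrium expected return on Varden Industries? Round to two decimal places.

β = ρ × σ_i / σ_m = 0.700 × 33.66% / 13.73% = 1.7161
E(R) = 2.31% + 1.7161 × 4.15% = 9.43%

9.43%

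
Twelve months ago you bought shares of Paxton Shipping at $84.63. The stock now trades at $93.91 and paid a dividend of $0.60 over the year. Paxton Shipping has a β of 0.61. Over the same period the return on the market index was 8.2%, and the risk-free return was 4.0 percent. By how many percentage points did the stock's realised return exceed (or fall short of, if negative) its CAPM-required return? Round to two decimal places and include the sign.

+5.11%

Realised HPR = (P1 + D1 − P0) / P0 = (93.91 + 0.60 − 84.63) / 84.63 = 9.88 / 84.63 = 11.6743%
MRP = 8.2% − 4.0% = 4.20%
CAPM required = R_f + β·MRP = 4.0% + 0.61 × 4.2% = 6.5620%
α = realised − required = 11.6743% − 6.5620% = +5.11%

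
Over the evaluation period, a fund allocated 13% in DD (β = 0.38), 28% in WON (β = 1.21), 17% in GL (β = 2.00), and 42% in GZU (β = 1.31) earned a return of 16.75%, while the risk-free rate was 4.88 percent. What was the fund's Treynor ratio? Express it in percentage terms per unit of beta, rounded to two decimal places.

β_P = 0.13×0.38 + 0.28×1.21 + 0.17×2.00 + 0.42×1.31 = 1.2784
Treynor = (R_P − R_f) / β_P = (16.75% − 4.88%) / 1.2784 = 11.87% / 1.2784 = 9.29%

9.29%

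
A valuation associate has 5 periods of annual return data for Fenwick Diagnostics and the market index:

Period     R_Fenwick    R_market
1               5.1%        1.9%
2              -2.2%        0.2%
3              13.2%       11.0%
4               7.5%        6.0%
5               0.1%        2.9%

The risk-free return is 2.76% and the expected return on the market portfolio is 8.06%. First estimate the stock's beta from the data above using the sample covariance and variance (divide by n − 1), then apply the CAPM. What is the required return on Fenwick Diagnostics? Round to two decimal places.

9.76%

Mean R_i = (5.1 − 2.2 + 13.2 + 7.5 + 0.1) / 5 = 4.7400%
Mean R_m = (1.9 + 0.2 + 11.0 + 6.0 + 2.9) / 5 = 4.4000%
Σ(R_i − R̄_i)(R_m − R̄_m) = 95.4600  ⇒  Cov = 95.4600 / 4 = 23.8650
Σ(R_m − R̄_m)² = 72.2600  ⇒  Var(R_m) = 72.2600 / 4 = 18.0650
β = Cov / Var(R_m) = 23.8650 / 18.0650 = 1.3211
MRP = 8.06% − 2.76% = 5.30%
E(R) = R_f + β × MRP = 2.76% + 1.3211 × 5.30% = 9.76%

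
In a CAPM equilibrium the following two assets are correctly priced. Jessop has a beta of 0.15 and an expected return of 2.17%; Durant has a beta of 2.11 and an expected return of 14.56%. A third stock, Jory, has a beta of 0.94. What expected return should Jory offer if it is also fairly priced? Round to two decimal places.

7.16%

MRP (SML slope) = (14.56% − 2.17%) / (2.11 − 0.15) = 12.39% / 1.96 = 6.3214%
R_f (intercept) = 2.17% − 0.15 × 6.3214% = 1.2218%
E(R_Jory) = R_f + β × MRP = 1.2218% + 0.94 × 6.3214% = 7.16%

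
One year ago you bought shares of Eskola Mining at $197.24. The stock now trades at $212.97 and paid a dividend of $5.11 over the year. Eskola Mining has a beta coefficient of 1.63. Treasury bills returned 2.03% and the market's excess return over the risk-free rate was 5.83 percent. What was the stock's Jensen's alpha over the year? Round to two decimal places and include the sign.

-0.97%

Realised HPR = (P1 + D1 − P0) / P0 = (212.97 + 5.11 − 197.24) / 197.24 = 20.84 / 197.24 = 10.5658%
CAPM required = R_f + β·MRP = 2.03% + 1.63 × 5.83% = 11.5329%
α = realised − required = 10.5658% − 11.5329% = -0.97%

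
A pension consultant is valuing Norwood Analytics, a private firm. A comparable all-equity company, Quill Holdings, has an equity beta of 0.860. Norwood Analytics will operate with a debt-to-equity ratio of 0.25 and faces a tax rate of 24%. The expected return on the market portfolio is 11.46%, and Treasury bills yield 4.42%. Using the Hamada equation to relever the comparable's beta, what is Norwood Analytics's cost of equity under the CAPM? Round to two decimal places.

β_L = β_U × [1 + (1 − t)(D/E)] = 0.860 × [1 + (1 − 0.24) × 0.25]
    = 0.860 × [1 + 0.76 × 0.25] = 0.860 × 1.1900 = 1.0234
MRP = 11.46% − 4.42% = 7.04%
E(R) = R_f + β_L × MRP = 4.42% + 1.0234 × 7.04% = 11.62%

11.62%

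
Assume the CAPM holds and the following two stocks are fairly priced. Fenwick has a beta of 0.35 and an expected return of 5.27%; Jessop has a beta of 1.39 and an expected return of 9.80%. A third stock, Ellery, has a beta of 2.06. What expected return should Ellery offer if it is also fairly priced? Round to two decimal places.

12.72%

MRP (SML slope) = (9.80% − 5.27%) / (1.39 − 0.35) = 4.53% / 1.04 = 4.3558%
R_f (intercept) = 5.27% − 0.35 × 4.3558% = 3.7455%
E(R_Ellery) = R_f + β × MRP = 3.7455% + 2.06 × 4.3558% = 12.72%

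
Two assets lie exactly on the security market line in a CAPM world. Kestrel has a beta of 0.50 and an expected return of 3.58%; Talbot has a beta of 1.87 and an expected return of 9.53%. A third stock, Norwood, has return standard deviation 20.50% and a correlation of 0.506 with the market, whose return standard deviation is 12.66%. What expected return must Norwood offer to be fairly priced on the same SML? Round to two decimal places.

MRP = (9.53% − 3.58%) / (1.87 − 0.50) = 4.3431%
R_f = 3.58% − 0.50 × 4.3431% = 1.4085%
β_Norwood = ρ·σ_i/σ_m = 0.506 × 20.50 / 12.66 = 0.8194
E(R_Norwood) = R_f + β × MRP = 1.4085% + 0.8194 × 4.3431% = 4.97%

4.97%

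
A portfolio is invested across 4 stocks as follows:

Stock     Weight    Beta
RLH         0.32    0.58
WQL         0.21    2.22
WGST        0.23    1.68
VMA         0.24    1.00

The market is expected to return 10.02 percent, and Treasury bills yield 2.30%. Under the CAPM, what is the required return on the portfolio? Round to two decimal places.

12.17%

β_P = Σ w_i β_i = 0.32×0.58 + 0.21×2.22 + 0.23×1.68 + 0.24×1.00 = 1.2782
MRP = 10.02% − 2.30% = 7.72%
E(R_P) = R_f + β_P × MRP = 2.30% + 1.2782 × 7.72% = 12.17%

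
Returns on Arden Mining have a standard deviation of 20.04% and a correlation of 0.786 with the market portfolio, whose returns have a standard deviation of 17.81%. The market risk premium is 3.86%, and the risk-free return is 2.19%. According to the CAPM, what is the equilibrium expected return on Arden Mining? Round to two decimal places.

β = ρ × σ_i / σ_m = 0.786 × 20.04% / 17.81% = 0.8844
E(R) = 2.19% + 0.8844 × 3.86% = 5.60%

5.60%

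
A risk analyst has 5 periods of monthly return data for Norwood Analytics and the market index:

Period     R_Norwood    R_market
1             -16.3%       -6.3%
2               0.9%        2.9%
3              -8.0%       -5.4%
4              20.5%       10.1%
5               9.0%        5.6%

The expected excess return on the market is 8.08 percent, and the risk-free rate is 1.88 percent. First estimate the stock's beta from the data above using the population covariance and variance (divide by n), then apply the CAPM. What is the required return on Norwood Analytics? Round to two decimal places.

Mean R_i = (-16.3 + 0.9 − 8.0 + 20.5 + 9.0) / 5 = 1.2200%
Mean R_m = (-6.3 + 2.9 − 5.4 + 10.1 + 5.6) / 5 = 1.3800%
Σ(R_i − R̄_i)(R_m − R̄_m) = 397.5320  ⇒  Cov = 397.5320 / 5 = 79.5064
Σ(R_m − R̄_m)² = 201.1080  ⇒  Var(R_m) = 201.1080 / 5 = 40.2216
β = Cov / Var(R_m) = 79.5064 / 40.2216 = 1.9767
E(R) = R_f + β × MRP = 1.88% + 1.9767 × 8.08% = 17.85%

17.85%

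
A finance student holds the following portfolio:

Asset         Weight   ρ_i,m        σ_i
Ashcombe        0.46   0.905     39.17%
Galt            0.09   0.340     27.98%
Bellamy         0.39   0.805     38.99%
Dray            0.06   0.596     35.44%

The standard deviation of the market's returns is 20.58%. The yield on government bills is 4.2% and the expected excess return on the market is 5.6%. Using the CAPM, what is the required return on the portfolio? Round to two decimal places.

12.55%

β_Ashcombe = 0.905 × 39.17% / 20.58% = 1.7225
β_Galt = 0.340 × 27.98% / 20.58% = 0.4623
β_Bellamy = 0.805 × 38.99% / 20.58% = 1.5251
β_Dray = 0.596 × 35.44% / 20.58% = 1.0263
β_P = Σ w_i β_i = 0.46×1.7225 + 0.09×0.4623 + 0.39×1.5251 + 0.06×1.0263 = 1.4903
E(R_P) = R_f + β_P × MRP = 4.2% + 1.4903 × 5.6% = 12.55%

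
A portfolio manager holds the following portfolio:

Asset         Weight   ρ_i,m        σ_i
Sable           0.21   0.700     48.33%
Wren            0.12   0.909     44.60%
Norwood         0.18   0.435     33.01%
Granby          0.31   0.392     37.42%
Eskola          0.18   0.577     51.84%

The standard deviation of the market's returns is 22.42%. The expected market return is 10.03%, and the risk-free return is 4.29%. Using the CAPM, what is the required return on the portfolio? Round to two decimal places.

10.56%

β_Sable = 0.700 × 48.33% / 22.42% = 1.5090
β_Wren = 0.909 × 44.60% / 22.42% = 1.8083
β_Norwood = 0.435 × 33.01% / 22.42% = 0.6405
β_Granby = 0.392 × 37.42% / 22.42% = 0.6543
β_Eskola = 0.577 × 51.84% / 22.42% = 1.3342
β_P = Σ w_i β_i = 0.21×1.5090 + 0.12×1.8083 + 0.18×0.6405 + 0.31×0.6543 + 0.18×1.3342 = 1.0922
MRP = 10.03% − 4.29% = 5.74%
E(R_P) = R_f + β_P × MRP = 4.29% + 1.0922 × 5.74% = 10.56%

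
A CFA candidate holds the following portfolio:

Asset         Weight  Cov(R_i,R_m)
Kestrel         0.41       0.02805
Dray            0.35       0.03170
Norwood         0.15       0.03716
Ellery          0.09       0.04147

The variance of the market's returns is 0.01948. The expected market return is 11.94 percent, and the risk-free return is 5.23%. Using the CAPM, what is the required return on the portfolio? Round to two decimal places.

β_Kestrel = 0.02805 / 0.01948 = 1.4399
β_Dray = 0.03170 / 0.01948 = 1.6273
β_Norwood = 0.03716 / 0.01948 = 1.9076
β_Ellery = 0.04147 / 0.01948 = 2.1289
β_P = Σ w_i β_i = 0.41×1.4399 + 0.35×1.6273 + 0.15×1.9076 + 0.09×2.1289 = 1.6377
MRP = 11.94% − 5.23% = 6.71%
E(R_P) = R_f + β_P × MRP = 5.23% + 1.6377 × 6.71% = 16.22%

16.22%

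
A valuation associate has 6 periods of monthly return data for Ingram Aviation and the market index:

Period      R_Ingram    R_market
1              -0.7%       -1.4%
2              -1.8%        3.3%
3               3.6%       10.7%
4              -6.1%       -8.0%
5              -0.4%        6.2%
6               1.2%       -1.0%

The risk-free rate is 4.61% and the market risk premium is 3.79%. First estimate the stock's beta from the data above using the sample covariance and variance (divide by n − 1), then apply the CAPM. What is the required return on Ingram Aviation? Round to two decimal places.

6.12%

Mean R_i = (-0.7 − 1.8 + 3.6 − 6.1 − 0.4 + 1.2) / 6 = -0.7000%
Mean R_m = (-1.4 + 3.3 + 10.7 − 8.0 + 6.2 − 1.0) / 6 = 1.6333%
Σ(R_i − R̄_i)(R_m − R̄_m) = 85.5400  ⇒  Cov = 85.5400 / 5 = 17.1080
Σ(R_m − R̄_m)² = 214.7733  ⇒  Var(R_m) = 214.7733 / 5 = 42.9547
β = Cov / Var(R_m) = 17.1080 / 42.9547 = 0.3983
E(R) = R_f + β × MRP = 4.61% + 0.3983 × 3.79% = 6.12%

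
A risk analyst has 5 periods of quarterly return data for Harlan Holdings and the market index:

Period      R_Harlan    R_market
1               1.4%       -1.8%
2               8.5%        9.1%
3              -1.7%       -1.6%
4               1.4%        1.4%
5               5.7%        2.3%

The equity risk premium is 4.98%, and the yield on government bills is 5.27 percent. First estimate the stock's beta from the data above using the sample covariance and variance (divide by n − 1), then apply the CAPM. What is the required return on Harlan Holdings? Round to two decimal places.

9.34%

Mean R_i = (1.4 + 8.5 − 1.7 + 1.4 + 5.7) / 5 = 3.0600%
Mean R_m = (-1.8 + 9.1 − 1.6 + 1.4 + 2.3) / 5 = 1.8800%
Σ(R_i − R̄_i)(R_m − R̄_m) = 63.8560  ⇒  Cov = 63.8560 / 4 = 15.9640
Σ(R_m − R̄_m)² = 78.1880  ⇒  Var(R_m) = 78.1880 / 4 = 19.5470
β = Cov / Var(R_m) = 15.9640 / 19.5470 = 0.8167
E(R) = R_f + β × MRP = 5.27% + 0.8167 × 4.98% = 9.34%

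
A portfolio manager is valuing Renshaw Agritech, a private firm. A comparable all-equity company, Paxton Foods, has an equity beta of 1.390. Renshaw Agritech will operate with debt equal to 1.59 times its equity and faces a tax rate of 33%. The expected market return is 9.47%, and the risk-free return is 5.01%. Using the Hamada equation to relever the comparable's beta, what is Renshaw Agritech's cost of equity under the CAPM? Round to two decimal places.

17.81%

β_L = β_U × [1 + (1 − t)(D/E)] = 1.390 × [1 + (1 − 0.33) × 1.59]
    = 1.390 × [1 + 0.67 × 1.59] = 1.390 × 2.0653 = 2.8708
MRP = 9.47% − 5.01% = 4.46%
E(R) = R_f + β_L × MRP = 5.01% + 2.8708 × 4.46% = 17.81%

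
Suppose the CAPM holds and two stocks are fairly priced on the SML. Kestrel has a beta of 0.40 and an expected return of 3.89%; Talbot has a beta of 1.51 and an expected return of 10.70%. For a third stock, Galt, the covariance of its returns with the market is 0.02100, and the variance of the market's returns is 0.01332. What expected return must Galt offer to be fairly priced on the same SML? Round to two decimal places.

MRP = (10.70% − 3.89%) / (1.51 − 0.40) = 6.1351%
R_f = 3.89% − 0.40 × 6.1351% = 1.4360%
β_Galt = Cov / Var(R_m) = 0.02100 / 0.01332 = 1.5766
E(R_Galt) = R_f + β × MRP = 1.4360% + 1.5766 × 6.1351% = 11.11%

11.11%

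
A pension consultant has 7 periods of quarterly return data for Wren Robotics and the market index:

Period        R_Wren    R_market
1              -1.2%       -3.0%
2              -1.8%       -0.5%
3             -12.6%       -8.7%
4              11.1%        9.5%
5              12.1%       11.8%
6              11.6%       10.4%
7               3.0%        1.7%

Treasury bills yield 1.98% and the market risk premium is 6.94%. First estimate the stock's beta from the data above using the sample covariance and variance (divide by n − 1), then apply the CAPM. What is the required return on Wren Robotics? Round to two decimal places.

10.06%

Mean R_i = (-1.2 − 1.8 − 12.6 + 11.1 + 12.1 + 11.6 + 3.0) / 7 = 3.1714%
Mean R_m = (-3.0 − 0.5 − 8.7 + 9.5 + 11.8 + 10.4 + 1.7) / 7 = 3.0286%
Σ(R_i − R̄_i)(R_m − R̄_m) = 420.8557  ⇒  Cov = 420.8557 / 6 = 70.1426
Σ(R_m − R̄_m)² = 361.2743  ⇒  Var(R_m) = 361.2743 / 6 = 60.2124
β = Cov / Var(R_m) = 70.1426 / 60.2124 = 1.1649
E(R) = R_f + β × MRP = 1.98% + 1.1649 × 6.94% = 10.06%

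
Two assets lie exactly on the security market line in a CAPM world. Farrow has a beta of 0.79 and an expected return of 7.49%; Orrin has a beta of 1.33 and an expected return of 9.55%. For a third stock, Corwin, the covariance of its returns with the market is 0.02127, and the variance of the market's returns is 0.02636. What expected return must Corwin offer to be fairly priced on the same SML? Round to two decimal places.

7.55%

MRP = (9.55% − 7.49%) / (1.33 − 0.79) = 3.8148%
R_f = 7.49% − 0.79 × 3.8148% = 4.4763%
β_Corwin = Cov / Var(R_m) = 0.02127 / 0.02636 = 0.8069
E(R_Corwin) = R_f + β × MRP = 4.4763% + 0.8069 × 3.8148% = 7.55%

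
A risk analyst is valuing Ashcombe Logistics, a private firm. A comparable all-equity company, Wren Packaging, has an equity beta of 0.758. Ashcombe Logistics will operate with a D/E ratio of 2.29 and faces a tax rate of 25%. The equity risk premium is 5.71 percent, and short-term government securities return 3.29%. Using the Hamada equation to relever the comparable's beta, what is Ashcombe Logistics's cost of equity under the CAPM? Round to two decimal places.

15.05%

β_L = β_U × [1 + (1 − t)(D/E)] = 0.758 × [1 + (1 − 0.25) × 2.29]
    = 0.758 × [1 + 0.75 × 2.29] = 0.758 × 2.7175 = 2.0599
E(R) = R_f + β_L × MRP = 3.29% + 2.0599 × 5.71% = 15.05%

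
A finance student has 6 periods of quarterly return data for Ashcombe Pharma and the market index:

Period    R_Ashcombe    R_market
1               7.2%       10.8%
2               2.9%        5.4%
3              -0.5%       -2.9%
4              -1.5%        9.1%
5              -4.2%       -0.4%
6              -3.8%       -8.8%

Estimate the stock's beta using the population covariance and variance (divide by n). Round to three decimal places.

Mean R_i = (7.2 + 2.9 − 0.5 − 1.5 − 4.2 − 3.8) / 6 = 0.0167%
Mean R_m = (10.8 + 5.4 − 2.9 + 9.1 − 0.4 − 8.8) / 6 = 2.2000%
Σ(R_i − R̄_i)(R_m − R̄_m) = 116.1200  ⇒  Cov = 116.1200 / 6 = 19.3533
Σ(R_m − R̄_m)² = 285.5800  ⇒  Var(R_m) = 285.5800 / 6 = 47.5967
β = Cov / Var(R_m) = 19.3533 / 47.5967 = 0.4066

0.407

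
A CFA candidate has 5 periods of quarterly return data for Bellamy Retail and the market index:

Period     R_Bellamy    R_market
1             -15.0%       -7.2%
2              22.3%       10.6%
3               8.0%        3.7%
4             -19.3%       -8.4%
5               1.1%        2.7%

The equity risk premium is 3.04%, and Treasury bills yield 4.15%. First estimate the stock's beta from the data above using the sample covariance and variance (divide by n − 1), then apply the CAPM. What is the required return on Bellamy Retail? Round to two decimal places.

Mean R_i = (-15.0 + 22.3 + 8.0 − 19.3 + 1.1) / 5 = -0.5800%
Mean R_m = (-7.2 + 10.6 + 3.7 − 8.4 + 2.7) / 5 = 0.2800%
Σ(R_i − R̄_i)(R_m − R̄_m) = 539.8820  ⇒  Cov = 539.8820 / 4 = 134.9705
Σ(R_m − R̄_m)² = 255.3480  ⇒  Var(R_m) = 255.3480 / 4 = 63.8370
β = Cov / Var(R_m) = 134.9705 / 63.8370 = 2.1143
E(R) = R_f + β × MRP = 4.15% + 2.1143 × 3.04% = 10.58%

10.58%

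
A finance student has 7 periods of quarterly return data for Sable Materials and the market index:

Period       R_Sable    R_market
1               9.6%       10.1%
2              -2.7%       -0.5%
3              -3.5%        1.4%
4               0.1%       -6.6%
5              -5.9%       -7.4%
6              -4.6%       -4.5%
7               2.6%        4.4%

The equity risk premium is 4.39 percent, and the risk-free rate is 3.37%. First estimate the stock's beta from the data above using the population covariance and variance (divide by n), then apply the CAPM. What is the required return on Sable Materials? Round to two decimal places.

6.41%

Mean R_i = (9.6 − 2.7 − 3.5 + 0.1 − 5.9 − 4.6 + 2.6) / 7 = -0.6286%
Mean R_m = (10.1 − 0.5 + 1.4 − 6.6 − 7.4 − 4.5 + 4.4) / 7 = -0.4429%
Σ(R_i − R̄_i)(R_m − R̄_m) = 166.6014  ⇒  Cov = 166.6014 / 7 = 23.8002
Σ(R_m − R̄_m)² = 240.7771  ⇒  Var(R_m) = 240.7771 / 7 = 34.3967
β = Cov / Var(R_m) = 23.8002 / 34.3967 = 0.6919
E(R) = R_f + β × MRP = 3.37% + 0.6919 × 4.39% = 6.41%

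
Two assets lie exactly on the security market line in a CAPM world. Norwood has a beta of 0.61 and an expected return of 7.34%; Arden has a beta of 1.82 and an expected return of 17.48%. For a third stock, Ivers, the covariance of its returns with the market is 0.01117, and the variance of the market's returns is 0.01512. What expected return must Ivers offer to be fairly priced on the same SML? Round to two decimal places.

8.42%

MRP = (17.48% − 7.34%) / (1.82 − 0.61) = 8.3802%
R_f = 7.34% − 0.61 × 8.3802% = 2.2281%
β_Ivers = Cov / Var(R_m) = 0.01117 / 0.01512 = 0.7388
E(R_Ivers) = R_f + β × MRP = 2.2281% + 0.7388 × 8.3802% = 8.42%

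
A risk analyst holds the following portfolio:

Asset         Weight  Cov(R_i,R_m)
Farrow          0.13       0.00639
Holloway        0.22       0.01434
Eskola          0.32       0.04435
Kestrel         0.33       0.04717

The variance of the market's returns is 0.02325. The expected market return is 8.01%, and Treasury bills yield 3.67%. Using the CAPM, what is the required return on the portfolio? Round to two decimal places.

β_Farrow = 0.00639 / 0.02325 = 0.2748
β_Holloway = 0.01434 / 0.02325 = 0.6168
β_Eskola = 0.04435 / 0.02325 = 1.9075
β_Kestrel = 0.04717 / 0.02325 = 2.0288
β_P = Σ w_i β_i = 0.13×0.2748 + 0.22×0.6168 + 0.32×1.9075 + 0.33×2.0288 = 1.4513
MRP = 8.01% − 3.67% = 4.34%
E(R_P) = R_f + β_P × MRP = 3.67% + 1.4513 × 4.34% = 9.97%

9.97%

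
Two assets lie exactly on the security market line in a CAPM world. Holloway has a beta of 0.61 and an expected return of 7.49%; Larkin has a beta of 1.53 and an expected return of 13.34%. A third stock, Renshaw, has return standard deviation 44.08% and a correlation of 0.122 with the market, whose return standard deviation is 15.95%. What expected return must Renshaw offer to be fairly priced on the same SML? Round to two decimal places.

5.76%

MRP = (13.34% − 7.49%) / (1.53 − 0.61) = 6.3587%
R_f = 7.49% − 0.61 × 6.3587% = 3.6112%
β_Renshaw = ρ·σ_i/σ_m = 0.122 × 44.08 / 15.95 = 0.3372
E(R_Renshaw) = R_f + β × MRP = 3.6112% + 0.3372 × 6.3587% = 5.76%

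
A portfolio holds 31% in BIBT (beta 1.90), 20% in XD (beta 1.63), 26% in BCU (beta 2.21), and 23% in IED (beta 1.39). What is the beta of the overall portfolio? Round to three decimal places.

β_P = Σ w_i β_i = 0.31×1.90 + 0.20×1.63 + 0.26×2.21 + 0.23×1.39 = 1.8093

1.809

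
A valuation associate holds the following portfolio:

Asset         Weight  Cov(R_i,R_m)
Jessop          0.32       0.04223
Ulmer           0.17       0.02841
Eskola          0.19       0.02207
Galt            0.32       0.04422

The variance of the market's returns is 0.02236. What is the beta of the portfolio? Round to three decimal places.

β_Jessop = 0.04223 / 0.02236 = 1.8886
β_Ulmer = 0.02841 / 0.02236 = 1.2706
β_Eskola = 0.02207 / 0.02236 = 0.9870
β_Galt = 0.04422 / 0.02236 = 1.9776
β_P = Σ w_i β_i = 0.32×1.8886 + 0.17×1.2706 + 0.19×0.9870 + 0.32×1.9776 = 1.6407

1.641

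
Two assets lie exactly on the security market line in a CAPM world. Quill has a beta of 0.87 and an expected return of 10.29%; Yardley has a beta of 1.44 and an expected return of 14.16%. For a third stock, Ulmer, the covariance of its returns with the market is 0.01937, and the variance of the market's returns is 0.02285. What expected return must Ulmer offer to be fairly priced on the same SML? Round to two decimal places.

10.14%

MRP = (14.16% − 10.29%) / (1.44 − 0.87) = 6.7895%
R_f = 10.29% − 0.87 × 6.7895% = 4.3831%
β_Ulmer = Cov / Var(R_m) = 0.01937 / 0.02285 = 0.8477
E(R_Ulmer) = R_f + β × MRP = 4.3831% + 0.8477 × 6.7895% = 10.14%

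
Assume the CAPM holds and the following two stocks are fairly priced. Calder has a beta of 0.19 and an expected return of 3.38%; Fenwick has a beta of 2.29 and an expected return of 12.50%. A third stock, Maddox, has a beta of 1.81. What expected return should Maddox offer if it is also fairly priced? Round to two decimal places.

10.42%

MRP (SML slope) = (12.50% − 3.38%) / (2.29 − 0.19) = 9.12% / 2.10 = 4.3429%
R_f (intercept) = 3.38% − 0.19 × 4.3429% = 2.5548%
E(R_Maddox) = R_f + β × MRP = 2.5548% + 1.81 × 4.3429% = 10.42%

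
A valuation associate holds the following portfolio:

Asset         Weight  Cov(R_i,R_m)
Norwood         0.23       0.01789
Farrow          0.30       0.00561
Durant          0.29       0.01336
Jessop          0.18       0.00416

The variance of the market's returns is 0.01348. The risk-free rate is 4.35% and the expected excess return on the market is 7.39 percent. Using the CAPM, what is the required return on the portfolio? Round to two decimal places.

10.06%

β_Norwood = 0.01789 / 0.01348 = 1.3272
β_Farrow = 0.00561 / 0.01348 = 0.4162
β_Durant = 0.01336 / 0.01348 = 0.9911
β_Jessop = 0.00416 / 0.01348 = 0.3086
β_P = Σ w_i β_i = 0.23×1.3272 + 0.30×0.4162 + 0.29×0.9911 + 0.18×0.3086 = 0.7731
E(R_P) = R_f + β_P × MRP = 4.35% + 0.7731 × 7.39% = 10.06%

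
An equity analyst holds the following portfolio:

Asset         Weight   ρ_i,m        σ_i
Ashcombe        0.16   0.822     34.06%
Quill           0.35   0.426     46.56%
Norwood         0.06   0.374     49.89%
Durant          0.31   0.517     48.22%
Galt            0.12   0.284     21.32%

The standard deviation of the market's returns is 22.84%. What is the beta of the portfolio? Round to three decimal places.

β_Ashcombe = 0.822 × 34.06% / 22.84% = 1.2258
β_Quill = 0.426 × 46.56% / 22.84% = 0.8684
β_Norwood = 0.374 × 49.89% / 22.84% = 0.8169
β_Durant = 0.517 × 48.22% / 22.84% = 1.0915
β_Galt = 0.284 × 21.32% / 22.84% = 0.2651
β_P = Σ w_i β_i = 0.16×1.2258 + 0.35×0.8684 + 0.06×0.8169 + 0.31×1.0915 + 0.12×0.2651 = 0.9193

0.919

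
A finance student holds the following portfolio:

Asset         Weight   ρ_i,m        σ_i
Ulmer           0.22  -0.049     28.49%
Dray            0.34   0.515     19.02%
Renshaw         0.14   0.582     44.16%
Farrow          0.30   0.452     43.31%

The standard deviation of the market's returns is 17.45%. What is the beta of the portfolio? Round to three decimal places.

β_Ulmer = -0.049 × 28.49% / 17.45% = -0.0800
β_Dray = 0.515 × 19.02% / 17.45% = 0.5613
β_Renshaw = 0.582 × 44.16% / 17.45% = 1.4728
β_Farrow = 0.452 × 43.31% / 17.45% = 1.1218
β_P = Σ w_i β_i = 0.22×-0.0800 + 0.34×0.5613 + 0.14×1.4728 + 0.30×1.1218 = 0.7160

0.716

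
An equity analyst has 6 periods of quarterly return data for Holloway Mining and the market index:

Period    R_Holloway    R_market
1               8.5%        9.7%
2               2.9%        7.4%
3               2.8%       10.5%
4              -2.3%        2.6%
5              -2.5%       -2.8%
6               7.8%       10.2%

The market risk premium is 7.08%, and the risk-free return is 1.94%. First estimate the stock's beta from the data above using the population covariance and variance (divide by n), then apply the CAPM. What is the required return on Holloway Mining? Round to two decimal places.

Mean R_i = (8.5 + 2.9 + 2.8 − 2.3 − 2.5 + 7.8) / 6 = 2.8667%
Mean R_m = (9.7 + 7.4 + 10.5 + 2.6 − 2.8 + 10.2) / 6 = 6.2667%
Σ(R_i − R̄_i)(R_m − R̄_m) = 106.1033  ⇒  Cov = 106.1033 / 6 = 17.6839
Σ(R_m − R̄_m)² = 142.1133  ⇒  Var(R_m) = 142.1133 / 6 = 23.6856
β = Cov / Var(R_m) = 17.6839 / 23.6856 = 0.7466
E(R) = R_f + β × MRP = 1.94% + 0.7466 × 7.08% = 7.23%

7.23%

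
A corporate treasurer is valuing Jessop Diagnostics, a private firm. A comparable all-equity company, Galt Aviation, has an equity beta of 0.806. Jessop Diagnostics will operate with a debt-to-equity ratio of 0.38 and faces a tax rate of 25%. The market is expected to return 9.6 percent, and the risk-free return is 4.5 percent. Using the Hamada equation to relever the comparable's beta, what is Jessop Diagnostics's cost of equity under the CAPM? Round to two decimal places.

β_L = β_U × [1 + (1 − t)(D/E)] = 0.806 × [1 + (1 − 0.25) × 0.38]
    = 0.806 × [1 + 0.75 × 0.38] = 0.806 × 1.2850 = 1.0357
MRP = 9.6% − 4.5% = 5.10%
E(R) = R_f + β_L × MRP = 4.5% + 1.0357 × 5.1% = 9.78%

9.78%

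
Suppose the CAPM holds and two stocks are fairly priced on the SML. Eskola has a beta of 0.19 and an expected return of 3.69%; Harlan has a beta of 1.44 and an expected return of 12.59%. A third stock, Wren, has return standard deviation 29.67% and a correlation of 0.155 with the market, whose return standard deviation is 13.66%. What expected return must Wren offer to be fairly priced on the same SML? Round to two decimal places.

4.73%

MRP = (12.59% − 3.69%) / (1.44 − 0.19) = 7.1200%
R_f = 3.69% − 0.19 × 7.1200% = 2.3372%
β_Wren = ρ·σ_i/σ_m = 0.155 × 29.67 / 13.66 = 0.3367
E(R_Wren) = R_f + β × MRP = 2.3372% + 0.3367 × 7.1200% = 4.73%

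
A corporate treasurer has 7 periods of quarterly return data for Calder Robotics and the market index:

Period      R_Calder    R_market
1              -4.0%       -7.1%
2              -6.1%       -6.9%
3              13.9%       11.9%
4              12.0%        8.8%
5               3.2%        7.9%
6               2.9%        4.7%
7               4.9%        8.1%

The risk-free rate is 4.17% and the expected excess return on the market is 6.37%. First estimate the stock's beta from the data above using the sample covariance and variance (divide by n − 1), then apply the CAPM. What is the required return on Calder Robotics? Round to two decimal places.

Mean R_i = (-4.0 − 6.1 + 13.9 + 12.0 + 3.2 + 2.9 + 4.9) / 7 = 3.8286%
Mean R_m = (-7.1 − 6.9 + 11.9 + 8.8 + 7.9 + 4.7 + 8.1) / 7 = 3.9143%
Σ(R_i − R̄_i)(R_m − R̄_m) = 315.1971  ⇒  Cov = 315.1971 / 6 = 52.5329
Σ(R_m − R̄_m)² = 359.9286  ⇒  Var(R_m) = 359.9286 / 6 = 59.9881
β = Cov / Var(R_m) = 52.5329 / 59.9881 = 0.8757
E(R) = R_f + β × MRP = 4.17% + 0.8757 × 6.37% = 9.75%

9.75%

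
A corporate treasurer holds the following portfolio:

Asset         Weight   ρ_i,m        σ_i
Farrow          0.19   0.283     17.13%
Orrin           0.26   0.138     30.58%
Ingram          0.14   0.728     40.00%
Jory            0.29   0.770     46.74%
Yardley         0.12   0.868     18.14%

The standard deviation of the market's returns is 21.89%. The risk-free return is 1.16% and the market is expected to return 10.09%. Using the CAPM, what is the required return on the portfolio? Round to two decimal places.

8.68%

β_Farrow = 0.283 × 17.13% / 21.89% = 0.2215
β_Orrin = 0.138 × 30.58% / 21.89% = 0.1928
β_Ingram = 0.728 × 40.00% / 21.89% = 1.3303
β_Jory = 0.770 × 46.74% / 21.89% = 1.6441
β_Yardley = 0.868 × 18.14% / 21.89% = 0.7193
β_P = Σ w_i β_i = 0.19×0.2215 + 0.26×0.1928 + 0.14×1.3303 + 0.29×1.6441 + 0.12×0.7193 = 0.8416
MRP = 10.09% − 1.16% = 8.93%
E(R_P) = R_f + β_P × MRP = 1.16% + 0.8416 × 8.93% = 8.68%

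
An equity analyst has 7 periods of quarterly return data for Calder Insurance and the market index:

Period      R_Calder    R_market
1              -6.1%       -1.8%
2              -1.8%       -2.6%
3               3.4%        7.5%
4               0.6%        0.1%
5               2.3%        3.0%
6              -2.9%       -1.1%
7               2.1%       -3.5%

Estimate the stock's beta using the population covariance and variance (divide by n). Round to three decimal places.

0.504

Mean R_i = (-6.1 − 1.8 + 3.4 + 0.6 + 2.3 − 2.9 + 2.1) / 7 = -0.3429%
Mean R_m = (-1.8 − 2.6 + 7.5 + 0.1 + 3.0 − 1.1 − 3.5) / 7 = 0.2286%
Σ(R_i − R̄_i)(R_m − R̄_m) = 44.5086  ⇒  Cov = 44.5086 / 7 = 6.3584
Σ(R_m − R̄_m)² = 88.3543  ⇒  Var(R_m) = 88.3543 / 7 = 12.6220
β = Cov / Var(R_m) = 6.3584 / 12.6220 = 0.5038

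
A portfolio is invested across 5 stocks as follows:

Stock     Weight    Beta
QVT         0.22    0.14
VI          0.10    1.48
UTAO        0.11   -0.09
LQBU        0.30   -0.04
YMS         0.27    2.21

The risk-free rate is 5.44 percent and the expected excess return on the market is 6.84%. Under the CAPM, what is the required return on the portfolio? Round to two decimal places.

β_P = Σ w_i β_i = 0.22×0.14 + 0.10×1.48 + 0.11×-0.09 + 0.30×-0.04 + 0.27×2.21 = 0.7536
E(R_P) = R_f + β_P × MRP = 5.44% + 0.7536 × 6.84% = 10.59%

10.59%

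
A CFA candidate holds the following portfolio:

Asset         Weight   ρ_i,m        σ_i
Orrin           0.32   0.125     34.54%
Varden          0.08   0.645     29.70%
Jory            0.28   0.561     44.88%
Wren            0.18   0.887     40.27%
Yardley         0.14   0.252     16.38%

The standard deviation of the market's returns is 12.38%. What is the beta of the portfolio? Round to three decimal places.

1.371

β_Orrin = 0.125 × 34.54% / 12.38% = 0.3487
β_Varden = 0.645 × 29.70% / 12.38% = 1.5474
β_Jory = 0.561 × 44.88% / 12.38% = 2.0337
β_Wren = 0.887 × 40.27% / 12.38% = 2.8853
β_Yardley = 0.252 × 16.38% / 12.38% = 0.3334
β_P = Σ w_i β_i = 0.32×0.3487 + 0.08×1.5474 + 0.28×2.0337 + 0.18×2.8853 + 0.14×0.3334 = 1.3708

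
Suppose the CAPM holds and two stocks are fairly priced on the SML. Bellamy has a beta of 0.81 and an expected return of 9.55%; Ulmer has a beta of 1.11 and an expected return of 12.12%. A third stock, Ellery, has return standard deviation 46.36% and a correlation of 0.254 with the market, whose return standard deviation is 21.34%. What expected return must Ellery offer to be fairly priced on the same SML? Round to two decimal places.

7.34%

MRP = (12.12% − 9.55%) / (1.11 − 0.81) = 8.5667%
R_f = 9.55% − 0.81 × 8.5667% = 2.6110%
β_Ellery = ρ·σ_i/σ_m = 0.254 × 46.36 / 21.34 = 0.5518
E(R_Ellery) = R_f + β × MRP = 2.6110% + 0.5518 × 8.5667% = 7.34%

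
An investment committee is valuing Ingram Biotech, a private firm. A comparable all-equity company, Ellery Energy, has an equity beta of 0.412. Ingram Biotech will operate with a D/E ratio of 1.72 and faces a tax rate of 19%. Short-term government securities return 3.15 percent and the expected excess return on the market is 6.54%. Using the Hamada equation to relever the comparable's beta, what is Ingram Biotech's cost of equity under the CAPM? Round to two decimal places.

β_L = β_U × [1 + (1 − t)(D/E)] = 0.412 × [1 + (1 − 0.19) × 1.72]
    = 0.412 × [1 + 0.81 × 1.72] = 0.412 × 2.3932 = 0.9860
E(R) = R_f + β_L × MRP = 3.15% + 0.9860 × 6.54% = 9.60%

9.60%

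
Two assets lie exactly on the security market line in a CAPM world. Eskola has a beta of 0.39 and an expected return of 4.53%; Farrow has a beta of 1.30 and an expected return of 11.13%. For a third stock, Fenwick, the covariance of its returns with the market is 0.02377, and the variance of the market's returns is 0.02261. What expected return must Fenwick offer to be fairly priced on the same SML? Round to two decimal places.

9.33%

MRP = (11.13% − 4.53%) / (1.30 − 0.39) = 7.2527%
R_f = 4.53% − 0.39 × 7.2527% = 1.7014%
β_Fenwick = Cov / Var(R_m) = 0.02377 / 0.02261 = 1.0513
E(R_Fenwick) = R_f + β × MRP = 1.7014% + 1.0513 × 7.2527% = 9.33%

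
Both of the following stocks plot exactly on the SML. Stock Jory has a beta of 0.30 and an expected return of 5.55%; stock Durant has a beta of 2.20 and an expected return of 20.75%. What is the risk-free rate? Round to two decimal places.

Both satisfy E(R) = R_f + β·MRP, so the slope of the SML is
MRP = (20.75% − 5.55%) / (2.20 − 0.30) = 15.20% / 1.90 = 8.0000%
R_f = E(R_Jory) − β_Jory·MRP = 5.55% − 0.30 × 8.0000% = 3.1500%

3.15%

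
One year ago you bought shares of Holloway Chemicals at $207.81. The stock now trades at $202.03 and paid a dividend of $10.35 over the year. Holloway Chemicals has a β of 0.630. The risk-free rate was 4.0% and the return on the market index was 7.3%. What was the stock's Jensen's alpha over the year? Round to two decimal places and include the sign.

Realised HPR = (P1 + D1 − P0) / P0 = (202.03 + 10.35 − 207.81) / 207.81 = 4.57 / 207.81 = 2.1991%
MRP = 7.3% − 4.0% = 3.30%
CAPM required = R_f + β·MRP = 4.0% + 0.630 × 3.3% = 6.0790%
α = realised − required = 2.1991% − 6.0790% = -3.88%

-3.88%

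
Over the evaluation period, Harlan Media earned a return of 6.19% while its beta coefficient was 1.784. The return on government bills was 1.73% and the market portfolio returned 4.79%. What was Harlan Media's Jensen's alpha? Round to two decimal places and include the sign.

Market excess return = 4.79% − 1.73% = 3.06%
CAPM benchmark = R_f + β(R_m − R_f) = 1.73% + 1.784 × 3.06% = 7.18904%
α = actual − benchmark = 6.19% − 7.18904% = -1.00%

-1.00%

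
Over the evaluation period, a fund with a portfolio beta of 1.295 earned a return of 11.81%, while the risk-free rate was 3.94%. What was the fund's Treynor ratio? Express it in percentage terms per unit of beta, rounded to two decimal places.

Treynor = (R_P − R_f) / β_P = (11.81% − 3.94%) / 1.2950 = 7.87% / 1.2950 = 6.08%

6.08%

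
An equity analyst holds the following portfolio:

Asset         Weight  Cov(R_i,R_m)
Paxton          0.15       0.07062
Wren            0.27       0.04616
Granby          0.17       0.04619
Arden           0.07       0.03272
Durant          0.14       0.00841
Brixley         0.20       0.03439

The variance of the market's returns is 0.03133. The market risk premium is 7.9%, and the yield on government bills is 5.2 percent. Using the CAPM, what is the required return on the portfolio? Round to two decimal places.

15.60%

β_Paxton = 0.07062 / 0.03133 = 2.2541
β_Wren = 0.04616 / 0.03133 = 1.4733
β_Granby = 0.04619 / 0.03133 = 1.4743
β_Arden = 0.03272 / 0.03133 = 1.0444
β_Durant = 0.00841 / 0.03133 = 0.2684
β_Brixley = 0.03439 / 0.03133 = 1.0977
β_P = Σ w_i β_i = 0.15×2.2541 + 0.27×1.4733 + 0.17×1.4743 + 0.07×1.0444 + 0.14×0.2684 + 0.20×1.0977 = 1.3168
E(R_P) = R_f + β_P × MRP = 5.2% + 1.3168 × 7.9% = 15.60%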